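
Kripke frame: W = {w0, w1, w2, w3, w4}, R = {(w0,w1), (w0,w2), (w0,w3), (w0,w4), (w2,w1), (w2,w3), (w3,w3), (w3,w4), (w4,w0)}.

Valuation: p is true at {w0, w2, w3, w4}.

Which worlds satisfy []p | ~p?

{w1, w3, w4}

w0: []p is F, ~p is F. ✗
w1: []p is T, ~p is T. ✓
w2: []p is F, ~p is F. ✗
w3: []p is T, ~p is F. ✓
w4: []p is T, ~p is F. ✓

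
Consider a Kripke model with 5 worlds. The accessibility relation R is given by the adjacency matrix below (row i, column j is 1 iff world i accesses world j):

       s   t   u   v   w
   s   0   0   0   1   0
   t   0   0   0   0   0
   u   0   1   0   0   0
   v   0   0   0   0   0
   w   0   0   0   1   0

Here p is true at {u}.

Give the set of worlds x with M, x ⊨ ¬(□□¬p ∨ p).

s: □□¬p ∨ p is T. ✗
t: □□¬p ∨ p is T. ✗
u: □□¬p ∨ p is T. ✗
v: □□¬p ∨ p is T. ✗
w: □□¬p ∨ p is T. ✗

∅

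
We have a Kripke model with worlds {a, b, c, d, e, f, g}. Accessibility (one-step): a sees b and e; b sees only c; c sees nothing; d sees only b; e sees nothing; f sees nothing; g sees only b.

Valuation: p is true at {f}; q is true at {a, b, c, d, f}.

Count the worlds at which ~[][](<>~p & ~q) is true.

3

a: [][](<>~p & ~q) is F. ✓
b: [][](<>~p & ~q) is T. ✗
c: [][](<>~p & ~q) is T. ✗
d: [][](<>~p & ~q) is F. ✓
e: [][](<>~p & ~q) is T. ✗
f: [][](<>~p & ~q) is T. ✗
g: [][](<>~p & ~q) is F. ✓
Satisfying worlds: {a, d, g}.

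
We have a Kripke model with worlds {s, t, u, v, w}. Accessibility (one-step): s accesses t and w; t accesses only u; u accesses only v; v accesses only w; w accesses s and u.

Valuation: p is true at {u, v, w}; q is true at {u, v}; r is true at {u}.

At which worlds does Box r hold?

s: successors {t, w}; r there: t:F, w:F. ✗
t: successors {u}; r there: u:T. ✓
u: successors {v}; r there: v:F. ✗
v: successors {w}; r there: w:F. ✗
w: successors {s, u}; r there: s:F, u:T. ✗

{t}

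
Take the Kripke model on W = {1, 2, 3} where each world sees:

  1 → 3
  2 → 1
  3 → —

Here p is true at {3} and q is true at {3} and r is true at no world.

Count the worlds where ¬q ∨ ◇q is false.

1: ¬q is T, ◇q is T. ✓
2: ¬q is T, ◇q is F. ✓
3: ¬q is F, ◇q is F. ✗
Satisfying worlds: {1, 2}.
So ¬q ∨ ◇q fails at the other 1 world.

1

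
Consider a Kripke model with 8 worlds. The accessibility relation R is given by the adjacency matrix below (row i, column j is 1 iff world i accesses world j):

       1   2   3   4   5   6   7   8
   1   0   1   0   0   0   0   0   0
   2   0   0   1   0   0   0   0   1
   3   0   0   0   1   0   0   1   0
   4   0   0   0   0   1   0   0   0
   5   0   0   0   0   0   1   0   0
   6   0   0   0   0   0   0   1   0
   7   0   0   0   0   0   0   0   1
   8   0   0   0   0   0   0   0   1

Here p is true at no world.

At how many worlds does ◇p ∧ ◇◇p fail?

8

1: ◇p is F, ◇◇p is F. ✗
2: ◇p is F, ◇◇p is F. ✗
3: ◇p is F, ◇◇p is F. ✗
4: ◇p is F, ◇◇p is F. ✗
5: ◇p is F, ◇◇p is F. ✗
6: ◇p is F, ◇◇p is F. ✗
7: ◇p is F, ◇◇p is F. ✗
8: ◇p is F, ◇◇p is F. ✗
Satisfying worlds: ∅.
So ◇p ∧ ◇◇p fails at the other 8 worlds.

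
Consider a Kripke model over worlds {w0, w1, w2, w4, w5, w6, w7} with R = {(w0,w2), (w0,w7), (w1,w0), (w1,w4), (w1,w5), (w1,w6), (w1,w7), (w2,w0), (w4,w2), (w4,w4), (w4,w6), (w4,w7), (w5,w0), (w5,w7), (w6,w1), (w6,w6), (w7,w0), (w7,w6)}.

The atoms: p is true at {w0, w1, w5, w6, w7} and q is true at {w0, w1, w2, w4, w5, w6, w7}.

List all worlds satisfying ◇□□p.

{w1, w2, w5, w7}

w0: successors {w2, w7}; □□p there: w2:F, w7:F. ✗
w1: successors {w0, w4, w5, w6, w7}; □□p there: w0:T, w4:F, w5:F, w6:F, w7:F. ✓
w2: successors {w0}; □□p there: w0:T. ✓
w4: successors {w2, w4, w6, w7}; □□p there: w2:F, w4:F, w6:F, w7:F. ✗
w5: successors {w0, w7}; □□p there: w0:T, w7:F. ✓
w6: successors {w1, w6}; □□p there: w1:F, w6:F. ✗
w7: successors {w0, w6}; □□p there: w0:T, w6:F. ✓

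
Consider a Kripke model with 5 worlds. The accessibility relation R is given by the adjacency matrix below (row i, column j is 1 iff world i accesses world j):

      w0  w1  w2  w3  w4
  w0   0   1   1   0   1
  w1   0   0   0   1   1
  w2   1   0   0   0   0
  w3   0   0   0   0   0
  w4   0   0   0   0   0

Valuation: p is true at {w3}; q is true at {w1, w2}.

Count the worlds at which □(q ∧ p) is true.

2

w0: successors {w1, w2, w4}; q ∧ p there: w1:F, w2:F, w4:F. ✗
w1: successors {w3, w4}; q ∧ p there: w3:F, w4:F. ✗
w2: successors {w0}; q ∧ p there: w0:F. ✗
w3: no successors, so □(q ∧ p) holds vacuously. ✓
w4: no successors, so □(q ∧ p) holds vacuously. ✓
Satisfying worlds: {w3, w4}.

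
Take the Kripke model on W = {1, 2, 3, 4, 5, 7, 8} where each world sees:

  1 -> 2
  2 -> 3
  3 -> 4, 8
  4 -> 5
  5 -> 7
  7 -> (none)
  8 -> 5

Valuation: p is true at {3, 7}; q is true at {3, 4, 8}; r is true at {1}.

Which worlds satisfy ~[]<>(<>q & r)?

1: []<>(<>q & r) is F. ✓
2: []<>(<>q & r) is F. ✓
3: []<>(<>q & r) is F. ✓
4: []<>(<>q & r) is F. ✓
5: []<>(<>q & r) is F. ✓
7: []<>(<>q & r) is T. ✗
8: []<>(<>q & r) is F. ✓

{1, 2, 3, 4, 5, 8}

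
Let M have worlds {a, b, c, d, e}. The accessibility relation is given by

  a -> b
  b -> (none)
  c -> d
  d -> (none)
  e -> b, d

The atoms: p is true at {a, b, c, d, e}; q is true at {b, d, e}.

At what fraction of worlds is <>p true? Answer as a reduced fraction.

a: successors {b}; p there: b:T. ✓
b: no successors, so <>p fails. ✗
c: successors {d}; p there: d:T. ✓
d: no successors, so <>p fails. ✗
e: successors {b, d}; p there: b:T, d:T. ✓
That's 3 of 5 worlds, so 3/5.

3/5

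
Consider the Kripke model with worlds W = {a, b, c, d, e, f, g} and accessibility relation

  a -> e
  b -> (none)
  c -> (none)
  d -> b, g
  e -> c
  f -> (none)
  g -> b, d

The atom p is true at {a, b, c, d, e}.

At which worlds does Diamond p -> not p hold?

{b, c, f, g}

a: Diamond p is T, not p is F. ✗
b: Diamond p is F, not p is F. ✓
c: Diamond p is F, not p is F. ✓
d: Diamond p is T, not p is F. ✗
e: Diamond p is T, not p is F. ✗
f: Diamond p is F, not p is T. ✓
g: Diamond p is T, not p is T. ✓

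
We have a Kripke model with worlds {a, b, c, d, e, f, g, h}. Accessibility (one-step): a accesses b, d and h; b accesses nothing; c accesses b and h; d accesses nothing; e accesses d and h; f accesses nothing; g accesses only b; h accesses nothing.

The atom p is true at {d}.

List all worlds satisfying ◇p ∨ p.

a: ◇p is T, p is F. ✓
b: ◇p is F, p is F. ✗
c: ◇p is F, p is F. ✗
d: ◇p is F, p is T. ✓
e: ◇p is T, p is F. ✓
f: ◇p is F, p is F. ✗
g: ◇p is F, p is F. ✗
h: ◇p is F, p is F. ✗

{a, d, e}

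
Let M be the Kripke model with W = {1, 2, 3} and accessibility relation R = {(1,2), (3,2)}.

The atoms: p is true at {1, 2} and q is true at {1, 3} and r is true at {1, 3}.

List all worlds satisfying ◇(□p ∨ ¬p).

1: successors {2}; □p ∨ ¬p there: 2:T. ✓
2: no successors, so ◇(□p ∨ ¬p) fails. ✗
3: successors {2}; □p ∨ ¬p there: 2:T. ✓

{1, 3}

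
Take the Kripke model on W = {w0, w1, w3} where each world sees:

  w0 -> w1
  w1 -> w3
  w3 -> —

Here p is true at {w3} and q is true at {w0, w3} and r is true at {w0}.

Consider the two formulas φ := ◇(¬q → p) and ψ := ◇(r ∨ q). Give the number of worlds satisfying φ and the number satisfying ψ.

1 and 1

For ◇(¬q → p):
w0: successors {w1}; ¬q → p there: w1:F. ✗
w1: successors {w3}; ¬q → p there: w3:T. ✓
w3: no successors, so ◇(¬q → p) fails. ✗
— 1 world.
For ◇(r ∨ q):
w0: successors {w1}; r ∨ q there: w1:F. ✗
w1: successors {w3}; r ∨ q there: w3:T. ✓
w3: no successors, so ◇(r ∨ q) fails. ✗
— 1 world.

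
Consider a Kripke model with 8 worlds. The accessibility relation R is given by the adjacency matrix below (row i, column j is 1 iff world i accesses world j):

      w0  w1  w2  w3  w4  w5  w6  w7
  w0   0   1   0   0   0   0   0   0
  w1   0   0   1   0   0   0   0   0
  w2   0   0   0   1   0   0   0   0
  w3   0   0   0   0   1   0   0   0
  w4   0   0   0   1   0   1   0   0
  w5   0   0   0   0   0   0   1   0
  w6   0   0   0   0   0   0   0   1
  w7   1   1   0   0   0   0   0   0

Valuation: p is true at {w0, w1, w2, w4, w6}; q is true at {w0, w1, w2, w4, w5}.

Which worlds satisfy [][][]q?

{w1, w5, w6}

w0: successors {w1}; [][]q there: w1:F. ✗
w1: successors {w2}; [][]q there: w2:T. ✓
w2: successors {w3}; [][]q there: w3:F. ✗
w3: successors {w4}; [][]q there: w4:F. ✗
w4: successors {w3, w5}; [][]q there: w3:F, w5:F. ✗
w5: successors {w6}; [][]q there: w6:T. ✓
w6: successors {w7}; [][]q there: w7:T. ✓
w7: successors {w0, w1}; [][]q there: w0:T, w1:F. ✗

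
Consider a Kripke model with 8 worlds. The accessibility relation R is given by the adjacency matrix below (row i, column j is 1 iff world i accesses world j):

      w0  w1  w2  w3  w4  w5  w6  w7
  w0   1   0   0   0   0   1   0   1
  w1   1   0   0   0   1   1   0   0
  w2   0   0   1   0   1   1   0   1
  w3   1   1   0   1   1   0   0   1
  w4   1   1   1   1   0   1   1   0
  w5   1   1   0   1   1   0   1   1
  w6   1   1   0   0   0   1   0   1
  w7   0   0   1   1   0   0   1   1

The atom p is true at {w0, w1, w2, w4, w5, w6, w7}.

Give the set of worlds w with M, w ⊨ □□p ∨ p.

{w0, w1, w2, w4, w5, w6, w7}

w0: □□p is F, p is T. ✓
w1: □□p is F, p is T. ✓
w2: □□p is F, p is T. ✓
w3: □□p is F, p is F. ✗
w4: □□p is F, p is T. ✓
w5: □□p is F, p is T. ✓
w6: □□p is F, p is T. ✓
w7: □□p is F, p is T. ✓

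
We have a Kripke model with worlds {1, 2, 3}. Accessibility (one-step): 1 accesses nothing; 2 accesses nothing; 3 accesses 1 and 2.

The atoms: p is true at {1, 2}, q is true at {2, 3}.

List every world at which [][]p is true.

{1, 2, 3}

1: no successors, so [][]p holds vacuously. ✓
2: no successors, so [][]p holds vacuously. ✓
3: successors {1, 2}; []p there: 1:T, 2:T. ✓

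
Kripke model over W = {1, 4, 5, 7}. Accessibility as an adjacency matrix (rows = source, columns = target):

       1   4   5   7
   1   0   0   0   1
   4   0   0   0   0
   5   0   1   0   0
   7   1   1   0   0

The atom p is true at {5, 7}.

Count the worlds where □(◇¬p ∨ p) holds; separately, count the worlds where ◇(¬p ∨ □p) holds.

For □(◇¬p ∨ p):
1: successors {7}; ◇¬p ∨ p there: 7:T. ✓
4: no successors, so □(◇¬p ∨ p) holds vacuously. ✓
5: successors {4}; ◇¬p ∨ p there: 4:F. ✗
7: successors {1, 4}; ◇¬p ∨ p there: 1:F, 4:F. ✗
— 2 worlds.
For ◇(¬p ∨ □p):
1: successors {7}; ¬p ∨ □p there: 7:F. ✗
4: no successors, so ◇(¬p ∨ □p) fails. ✗
5: successors {4}; ¬p ∨ □p there: 4:T. ✓
7: successors {1, 4}; ¬p ∨ □p there: 1:T, 4:T. ✓
— 2 worlds.

2 and 2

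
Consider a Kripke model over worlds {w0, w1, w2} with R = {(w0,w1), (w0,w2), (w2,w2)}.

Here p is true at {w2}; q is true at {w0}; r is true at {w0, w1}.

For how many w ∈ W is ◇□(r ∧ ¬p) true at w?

w0: successors {w1, w2}; □(r ∧ ¬p) there: w1:T, w2:F. ✓
w1: no successors, so ◇□(r ∧ ¬p) fails. ✗
w2: successors {w2}; □(r ∧ ¬p) there: w2:F. ✗
Satisfying worlds: {w0}.

1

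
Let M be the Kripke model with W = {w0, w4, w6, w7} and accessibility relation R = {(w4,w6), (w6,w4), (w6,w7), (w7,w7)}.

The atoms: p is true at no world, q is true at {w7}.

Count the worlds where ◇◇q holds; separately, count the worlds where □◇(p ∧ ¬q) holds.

For ◇◇q:
w0: no successors, so ◇◇q fails. ✗
w4: successors {w6}; ◇q there: w6:T. ✓
w6: successors {w4, w7}; ◇q there: w4:F, w7:T. ✓
w7: successors {w7}; ◇q there: w7:T. ✓
— 3 worlds.
For □◇(p ∧ ¬q):
w0: no successors, so □◇(p ∧ ¬q) holds vacuously. ✓
w4: successors {w6}; ◇(p ∧ ¬q) there: w6:F. ✗
w6: successors {w4, w7}; ◇(p ∧ ¬q) there: w4:F, w7:F. ✗
w7: successors {w7}; ◇(p ∧ ¬q) there: w7:F. ✗
— 1 world.

3 and 1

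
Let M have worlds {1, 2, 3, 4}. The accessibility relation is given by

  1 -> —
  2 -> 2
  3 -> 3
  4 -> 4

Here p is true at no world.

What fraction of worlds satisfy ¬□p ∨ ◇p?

1: ¬□p is F, ◇p is F. ✗
2: ¬□p is T, ◇p is F. ✓
3: ¬□p is T, ◇p is F. ✓
4: ¬□p is T, ◇p is F. ✓
That's 3 of 4 worlds, so 3/4.

3/4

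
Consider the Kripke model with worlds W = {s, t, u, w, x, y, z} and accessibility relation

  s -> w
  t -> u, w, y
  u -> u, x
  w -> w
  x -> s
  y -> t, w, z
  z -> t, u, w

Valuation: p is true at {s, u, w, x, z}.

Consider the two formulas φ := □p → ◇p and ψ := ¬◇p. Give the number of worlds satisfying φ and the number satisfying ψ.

7 and 0

For □p → ◇p:
s: □p is T, ◇p is T. ✓
t: □p is F, ◇p is T. ✓
u: □p is T, ◇p is T. ✓
w: □p is T, ◇p is T. ✓
x: □p is T, ◇p is T. ✓
y: □p is F, ◇p is T. ✓
z: □p is F, ◇p is T. ✓
— 7 worlds.
For ¬◇p:
s: ◇p is T. ✗
t: ◇p is T. ✗
u: ◇p is T. ✗
w: ◇p is T. ✗
x: ◇p is T. ✗
y: ◇p is T. ✗
z: ◇p is T. ✗
— 0 worlds.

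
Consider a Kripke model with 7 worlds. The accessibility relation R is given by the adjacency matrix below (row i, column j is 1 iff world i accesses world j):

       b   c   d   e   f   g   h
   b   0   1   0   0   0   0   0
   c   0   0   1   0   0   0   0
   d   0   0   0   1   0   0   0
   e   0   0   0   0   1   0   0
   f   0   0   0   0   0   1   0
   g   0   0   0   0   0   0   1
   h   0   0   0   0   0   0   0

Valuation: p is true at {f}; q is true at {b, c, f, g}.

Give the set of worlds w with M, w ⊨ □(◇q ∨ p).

b: successors {c}; ◇q ∨ p there: c:F. ✗
c: successors {d}; ◇q ∨ p there: d:F. ✗
d: successors {e}; ◇q ∨ p there: e:T. ✓
e: successors {f}; ◇q ∨ p there: f:T. ✓
f: successors {g}; ◇q ∨ p there: g:F. ✗
g: successors {h}; ◇q ∨ p there: h:F. ✗
h: no successors, so □(◇q ∨ p) holds vacuously. ✓

{d, e, h}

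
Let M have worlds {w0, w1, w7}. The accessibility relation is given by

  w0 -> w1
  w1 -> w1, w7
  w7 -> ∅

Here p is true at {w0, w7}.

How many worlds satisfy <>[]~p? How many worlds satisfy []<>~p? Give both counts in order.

1 and 2

For <>[]~p:
w0: successors {w1}; []~p there: w1:F. ✗
w1: successors {w1, w7}; []~p there: w1:F, w7:T. ✓
w7: no successors, so <>[]~p fails. ✗
— 1 world.
For []<>~p:
w0: successors {w1}; <>~p there: w1:T. ✓
w1: successors {w1, w7}; <>~p there: w1:T, w7:F. ✗
w7: no successors, so []<>~p holds vacuously. ✓
— 2 worlds.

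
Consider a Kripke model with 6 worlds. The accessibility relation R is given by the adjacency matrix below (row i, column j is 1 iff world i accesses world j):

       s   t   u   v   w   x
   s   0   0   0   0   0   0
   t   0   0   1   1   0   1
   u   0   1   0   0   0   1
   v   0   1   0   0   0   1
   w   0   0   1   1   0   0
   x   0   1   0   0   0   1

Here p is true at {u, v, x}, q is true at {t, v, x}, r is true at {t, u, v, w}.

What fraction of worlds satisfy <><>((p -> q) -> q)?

s: no successors, so <><>((p -> q) -> q) fails. ✗
t: successors {u, v, x}; <>((p -> q) -> q) there: u:T, v:T, x:T. ✓
u: successors {t, x}; <>((p -> q) -> q) there: t:T, x:T. ✓
v: successors {t, x}; <>((p -> q) -> q) there: t:T, x:T. ✓
w: successors {u, v}; <>((p -> q) -> q) there: u:T, v:T. ✓
x: successors {t, x}; <>((p -> q) -> q) there: t:T, x:T. ✓
That's 5 of 6 worlds, so 5/6.

5/6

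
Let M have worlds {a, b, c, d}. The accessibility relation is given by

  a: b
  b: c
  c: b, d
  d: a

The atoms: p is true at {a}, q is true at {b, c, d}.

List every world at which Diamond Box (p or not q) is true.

{c}

a: successors {b}; Box (p or not q) there: b:F. ✗
b: successors {c}; Box (p or not q) there: c:F. ✗
c: successors {b, d}; Box (p or not q) there: b:F, d:T. ✓
d: successors {a}; Box (p or not q) there: a:F. ✗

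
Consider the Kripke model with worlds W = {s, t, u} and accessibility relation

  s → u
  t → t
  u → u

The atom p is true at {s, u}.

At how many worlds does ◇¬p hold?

s: successors {u}; ¬p there: u:F. ✗
t: successors {t}; ¬p there: t:T. ✓
u: successors {u}; ¬p there: u:F. ✗
Satisfying worlds: {t}.

1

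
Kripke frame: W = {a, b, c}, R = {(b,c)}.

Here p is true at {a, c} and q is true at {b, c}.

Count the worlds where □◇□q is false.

1

a: no successors, so □◇□q holds vacuously. ✓
b: successors {c}; ◇□q there: c:F. ✗
c: no successors, so □◇□q holds vacuously. ✓
Satisfying worlds: {a, c}.
So □◇□q fails at the other 1 world.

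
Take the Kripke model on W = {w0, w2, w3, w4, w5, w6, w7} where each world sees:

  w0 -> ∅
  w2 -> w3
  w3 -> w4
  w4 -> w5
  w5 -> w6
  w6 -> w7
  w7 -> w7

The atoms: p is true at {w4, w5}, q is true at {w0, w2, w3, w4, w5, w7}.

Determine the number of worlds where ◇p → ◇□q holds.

6

w0: ◇p is F, ◇□q is F. ✓
w2: ◇p is F, ◇□q is T. ✓
w3: ◇p is T, ◇□q is T. ✓
w4: ◇p is T, ◇□q is F. ✗
w5: ◇p is F, ◇□q is T. ✓
w6: ◇p is F, ◇□q is T. ✓
w7: ◇p is F, ◇□q is T. ✓
Satisfying worlds: {w0, w2, w3, w5, w6, w7}.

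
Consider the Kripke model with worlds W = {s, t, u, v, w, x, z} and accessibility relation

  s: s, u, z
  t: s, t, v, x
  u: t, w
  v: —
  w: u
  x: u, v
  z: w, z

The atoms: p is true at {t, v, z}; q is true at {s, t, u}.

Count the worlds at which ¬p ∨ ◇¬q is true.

s: ¬p is T, ◇¬q is T. ✓
t: ¬p is F, ◇¬q is T. ✓
u: ¬p is T, ◇¬q is T. ✓
v: ¬p is F, ◇¬q is F. ✗
w: ¬p is T, ◇¬q is F. ✓
x: ¬p is T, ◇¬q is T. ✓
z: ¬p is F, ◇¬q is T. ✓
Satisfying worlds: {s, t, u, w, x, z}.

6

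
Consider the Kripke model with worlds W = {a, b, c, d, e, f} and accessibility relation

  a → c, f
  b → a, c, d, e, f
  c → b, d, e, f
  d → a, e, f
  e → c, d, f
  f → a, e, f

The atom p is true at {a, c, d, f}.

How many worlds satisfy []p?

a: successors {c, f}; p there: c:T, f:T. ✓
b: successors {a, c, d, e, f}; p there: a:T, c:T, d:T, e:F, f:T. ✗
c: successors {b, d, e, f}; p there: b:F, d:T, e:F, f:T. ✗
d: successors {a, e, f}; p there: a:T, e:F, f:T. ✗
e: successors {c, d, f}; p there: c:T, d:T, f:T. ✓
f: successors {a, e, f}; p there: a:T, e:F, f:T. ✗
Satisfying worlds: {a, e}.

2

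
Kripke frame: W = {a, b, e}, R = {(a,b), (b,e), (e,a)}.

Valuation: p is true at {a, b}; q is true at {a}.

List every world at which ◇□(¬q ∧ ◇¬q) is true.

{e}

a: successors {b}; □(¬q ∧ ◇¬q) there: b:F. ✗
b: successors {e}; □(¬q ∧ ◇¬q) there: e:F. ✗
e: successors {a}; □(¬q ∧ ◇¬q) there: a:T. ✓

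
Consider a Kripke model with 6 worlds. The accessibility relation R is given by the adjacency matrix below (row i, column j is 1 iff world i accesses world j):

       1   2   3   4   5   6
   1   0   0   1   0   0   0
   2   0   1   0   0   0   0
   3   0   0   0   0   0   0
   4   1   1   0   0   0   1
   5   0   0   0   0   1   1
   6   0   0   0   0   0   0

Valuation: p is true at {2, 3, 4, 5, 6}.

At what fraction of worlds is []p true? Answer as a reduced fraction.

1: successors {3}; p there: 3:T. ✓
2: successors {2}; p there: 2:T. ✓
3: no successors, so []p holds vacuously. ✓
4: successors {1, 2, 6}; p there: 1:F, 2:T, 6:T. ✗
5: successors {5, 6}; p there: 5:T, 6:T. ✓
6: no successors, so []p holds vacuously. ✓
That's 5 of 6 worlds, so 5/6.

5/6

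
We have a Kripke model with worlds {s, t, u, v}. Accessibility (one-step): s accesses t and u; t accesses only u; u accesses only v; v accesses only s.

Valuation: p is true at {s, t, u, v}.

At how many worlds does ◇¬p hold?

0

s: successors {t, u}; ¬p there: t:F, u:F. ✗
t: successors {u}; ¬p there: u:F. ✗
u: successors {v}; ¬p there: v:F. ✗
v: successors {s}; ¬p there: s:F. ✗
Satisfying worlds: ∅.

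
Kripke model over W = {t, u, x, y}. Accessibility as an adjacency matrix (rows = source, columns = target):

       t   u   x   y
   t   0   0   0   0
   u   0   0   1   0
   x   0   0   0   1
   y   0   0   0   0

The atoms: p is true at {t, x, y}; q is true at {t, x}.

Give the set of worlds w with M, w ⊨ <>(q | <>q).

t: no successors, so <>(q | <>q) fails. ✗
u: successors {x}; q | <>q there: x:T. ✓
x: successors {y}; q | <>q there: y:F. ✗
y: no successors, so <>(q | <>q) fails. ✗

{u}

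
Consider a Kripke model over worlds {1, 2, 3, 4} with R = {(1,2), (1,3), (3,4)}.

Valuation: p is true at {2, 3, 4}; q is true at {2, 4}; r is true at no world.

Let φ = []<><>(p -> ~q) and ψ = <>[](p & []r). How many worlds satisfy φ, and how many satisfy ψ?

For []<><>(p -> ~q):
1: successors {2, 3}; <><>(p -> ~q) there: 2:F, 3:F. ✗
2: no successors, so []<><>(p -> ~q) holds vacuously. ✓
3: successors {4}; <><>(p -> ~q) there: 4:F. ✗
4: no successors, so []<><>(p -> ~q) holds vacuously. ✓
— 2 worlds.
For <>[](p & []r):
1: successors {2, 3}; [](p & []r) there: 2:T, 3:T. ✓
2: no successors, so <>[](p & []r) fails. ✗
3: successors {4}; [](p & []r) there: 4:T. ✓
4: no successors, so <>[](p & []r) fails. ✗
— 2 worlds.

2 and 2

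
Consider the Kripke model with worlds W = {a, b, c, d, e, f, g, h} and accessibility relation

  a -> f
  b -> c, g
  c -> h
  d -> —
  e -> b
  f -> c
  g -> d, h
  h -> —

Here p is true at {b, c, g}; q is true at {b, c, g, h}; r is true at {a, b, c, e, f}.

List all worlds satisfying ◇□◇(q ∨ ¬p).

a: successors {f}; □◇(q ∨ ¬p) there: f:T. ✓
b: successors {c, g}; □◇(q ∨ ¬p) there: c:F, g:F. ✗
c: successors {h}; □◇(q ∨ ¬p) there: h:T. ✓
d: no successors, so ◇□◇(q ∨ ¬p) fails. ✗
e: successors {b}; □◇(q ∨ ¬p) there: b:T. ✓
f: successors {c}; □◇(q ∨ ¬p) there: c:F. ✗
g: successors {d, h}; □◇(q ∨ ¬p) there: d:T, h:T. ✓
h: no successors, so ◇□◇(q ∨ ¬p) fails. ✗

{a, c, e, g}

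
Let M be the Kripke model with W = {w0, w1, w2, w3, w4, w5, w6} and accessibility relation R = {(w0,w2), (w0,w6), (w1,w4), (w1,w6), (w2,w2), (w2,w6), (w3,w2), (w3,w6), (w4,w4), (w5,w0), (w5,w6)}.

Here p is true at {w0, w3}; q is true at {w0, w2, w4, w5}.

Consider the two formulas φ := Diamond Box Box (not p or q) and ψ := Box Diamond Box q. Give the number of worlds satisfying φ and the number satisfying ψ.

For Diamond Box Box (not p or q):
w0: successors {w2, w6}; Box Box (not p or q) there: w2:T, w6:T. ✓
w1: successors {w4, w6}; Box Box (not p or q) there: w4:T, w6:T. ✓
w2: successors {w2, w6}; Box Box (not p or q) there: w2:T, w6:T. ✓
w3: successors {w2, w6}; Box Box (not p or q) there: w2:T, w6:T. ✓
w4: successors {w4}; Box Box (not p or q) there: w4:T. ✓
w5: successors {w0, w6}; Box Box (not p or q) there: w0:T, w6:T. ✓
w6: no successors, so Diamond Box Box (not p or q) fails. ✗
— 6 worlds.
For Box Diamond Box q:
w0: successors {w2, w6}; Diamond Box q there: w2:T, w6:F. ✗
w1: successors {w4, w6}; Diamond Box q there: w4:T, w6:F. ✗
w2: successors {w2, w6}; Diamond Box q there: w2:T, w6:F. ✗
w3: successors {w2, w6}; Diamond Box q there: w2:T, w6:F. ✗
w4: successors {w4}; Diamond Box q there: w4:T. ✓
w5: successors {w0, w6}; Diamond Box q there: w0:T, w6:F. ✗
w6: no successors, so Box Diamond Box q holds vacuously. ✓
— 2 worlds.

6 and 2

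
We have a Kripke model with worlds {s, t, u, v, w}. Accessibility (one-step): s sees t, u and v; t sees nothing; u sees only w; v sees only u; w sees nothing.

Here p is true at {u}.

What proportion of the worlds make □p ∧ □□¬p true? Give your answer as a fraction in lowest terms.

s: □p is F, □□¬p is F. ✗
t: □p is T, □□¬p is T. ✓
u: □p is F, □□¬p is T. ✗
v: □p is T, □□¬p is T. ✓
w: □p is T, □□¬p is T. ✓
That's 3 of 5 worlds, so 3/5.

3/5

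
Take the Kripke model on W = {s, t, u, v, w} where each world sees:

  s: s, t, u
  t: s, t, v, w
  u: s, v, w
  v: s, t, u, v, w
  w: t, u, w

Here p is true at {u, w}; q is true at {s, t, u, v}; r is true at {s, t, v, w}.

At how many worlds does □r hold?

s: successors {s, t, u}; r there: s:T, t:T, u:F. ✗
t: successors {s, t, v, w}; r there: s:T, t:T, v:T, w:T. ✓
u: successors {s, v, w}; r there: s:T, v:T, w:T. ✓
v: successors {s, t, u, v, w}; r there: s:T, t:T, u:F, v:T, w:T. ✗
w: successors {t, u, w}; r there: t:T, u:F, w:T. ✗
Satisfying worlds: {t, u}.

2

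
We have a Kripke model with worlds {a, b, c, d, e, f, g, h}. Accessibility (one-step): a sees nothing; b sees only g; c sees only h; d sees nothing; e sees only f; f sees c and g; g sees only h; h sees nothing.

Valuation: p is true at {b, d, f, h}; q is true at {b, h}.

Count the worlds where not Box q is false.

a: Box q is T. ✗
b: Box q is F. ✓
c: Box q is T. ✗
d: Box q is T. ✗
e: Box q is F. ✓
f: Box q is F. ✓
g: Box q is T. ✗
h: Box q is T. ✗
Satisfying worlds: {b, e, f}.
So not Box q fails at the other 5 worlds.

5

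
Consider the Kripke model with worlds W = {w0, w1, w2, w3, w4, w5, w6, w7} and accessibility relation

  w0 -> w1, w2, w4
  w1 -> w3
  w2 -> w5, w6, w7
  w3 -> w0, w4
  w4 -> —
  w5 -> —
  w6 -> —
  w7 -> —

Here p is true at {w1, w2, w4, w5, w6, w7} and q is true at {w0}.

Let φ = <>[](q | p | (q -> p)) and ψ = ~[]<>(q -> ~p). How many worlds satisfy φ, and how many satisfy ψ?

For <>[](q | p | (q -> p)):
w0: successors {w1, w2, w4}; [](q | p | (q -> p)) there: w1:T, w2:T, w4:T. ✓
w1: successors {w3}; [](q | p | (q -> p)) there: w3:T. ✓
w2: successors {w5, w6, w7}; [](q | p | (q -> p)) there: w5:T, w6:T, w7:T. ✓
w3: successors {w0, w4}; [](q | p | (q -> p)) there: w0:T, w4:T. ✓
w4: no successors, so <>[](q | p | (q -> p)) fails. ✗
w5: no successors, so <>[](q | p | (q -> p)) fails. ✗
w6: no successors, so <>[](q | p | (q -> p)) fails. ✗
w7: no successors, so <>[](q | p | (q -> p)) fails. ✗
— 4 worlds.
For ~[]<>(q -> ~p):
w0: []<>(q -> ~p) is F. ✓
w1: []<>(q -> ~p) is T. ✗
w2: []<>(q -> ~p) is F. ✓
w3: []<>(q -> ~p) is F. ✓
w4: []<>(q -> ~p) is T. ✗
w5: []<>(q -> ~p) is T. ✗
w6: []<>(q -> ~p) is T. ✗
w7: []<>(q -> ~p) is T. ✗
— 3 worlds.

4 and 3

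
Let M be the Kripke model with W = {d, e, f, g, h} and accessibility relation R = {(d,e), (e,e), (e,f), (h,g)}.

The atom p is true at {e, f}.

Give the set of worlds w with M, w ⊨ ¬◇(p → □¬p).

d: ◇(p → □¬p) is F. ✓
e: ◇(p → □¬p) is T. ✗
f: ◇(p → □¬p) is F. ✓
g: ◇(p → □¬p) is F. ✓
h: ◇(p → □¬p) is T. ✗

{d, f, g}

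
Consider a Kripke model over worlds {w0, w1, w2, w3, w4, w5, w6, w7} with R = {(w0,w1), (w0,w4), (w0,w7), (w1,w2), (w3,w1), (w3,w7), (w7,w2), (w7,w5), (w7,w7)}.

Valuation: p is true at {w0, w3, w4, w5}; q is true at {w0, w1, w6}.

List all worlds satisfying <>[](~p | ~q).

{w0, w1, w3, w7}

w0: successors {w1, w4, w7}; [](~p | ~q) there: w1:T, w4:T, w7:T. ✓
w1: successors {w2}; [](~p | ~q) there: w2:T. ✓
w2: no successors, so <>[](~p | ~q) fails. ✗
w3: successors {w1, w7}; [](~p | ~q) there: w1:T, w7:T. ✓
w4: no successors, so <>[](~p | ~q) fails. ✗
w5: no successors, so <>[](~p | ~q) fails. ✗
w6: no successors, so <>[](~p | ~q) fails. ✗
w7: successors {w2, w5, w7}; [](~p | ~q) there: w2:T, w5:T, w7:T. ✓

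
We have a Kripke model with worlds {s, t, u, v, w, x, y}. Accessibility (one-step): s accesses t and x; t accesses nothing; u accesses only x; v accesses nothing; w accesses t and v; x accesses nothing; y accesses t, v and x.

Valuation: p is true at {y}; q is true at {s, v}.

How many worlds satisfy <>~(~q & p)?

s: successors {t, x}; ~(~q & p) there: t:T, x:T. ✓
t: no successors, so <>~(~q & p) fails. ✗
u: successors {x}; ~(~q & p) there: x:T. ✓
v: no successors, so <>~(~q & p) fails. ✗
w: successors {t, v}; ~(~q & p) there: t:T, v:T. ✓
x: no successors, so <>~(~q & p) fails. ✗
y: successors {t, v, x}; ~(~q & p) there: t:T, v:T, x:T. ✓
Satisfying worlds: {s, u, w, y}.

4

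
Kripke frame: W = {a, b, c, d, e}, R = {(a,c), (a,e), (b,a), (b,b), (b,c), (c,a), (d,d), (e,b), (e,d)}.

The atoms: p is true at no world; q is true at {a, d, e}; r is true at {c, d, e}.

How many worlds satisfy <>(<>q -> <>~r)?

a: successors {c, e}; <>q -> <>~r there: c:T, e:T. ✓
b: successors {a, b, c}; <>q -> <>~r there: a:F, b:T, c:T. ✓
c: successors {a}; <>q -> <>~r there: a:F. ✗
d: successors {d}; <>q -> <>~r there: d:F. ✗
e: successors {b, d}; <>q -> <>~r there: b:T, d:F. ✓
Satisfying worlds: {a, b, e}.

3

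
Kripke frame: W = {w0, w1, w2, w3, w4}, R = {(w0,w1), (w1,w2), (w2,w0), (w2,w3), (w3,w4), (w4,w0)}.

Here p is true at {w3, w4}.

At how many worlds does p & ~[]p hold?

1

w0: p is F, ~[]p is T. ✗
w1: p is F, ~[]p is T. ✗
w2: p is F, ~[]p is T. ✗
w3: p is T, ~[]p is F. ✗
w4: p is T, ~[]p is T. ✓
Satisfying worlds: {w4}.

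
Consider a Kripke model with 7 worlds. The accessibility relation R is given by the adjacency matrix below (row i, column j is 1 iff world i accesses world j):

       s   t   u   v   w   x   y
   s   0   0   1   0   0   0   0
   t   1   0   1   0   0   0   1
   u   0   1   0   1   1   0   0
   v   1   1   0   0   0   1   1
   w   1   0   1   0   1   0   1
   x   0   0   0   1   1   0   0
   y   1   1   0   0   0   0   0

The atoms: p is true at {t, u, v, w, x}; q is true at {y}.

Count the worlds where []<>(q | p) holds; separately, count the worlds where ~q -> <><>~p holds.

7 and 6

For []<>(q | p):
s: successors {u}; <>(q | p) there: u:T. ✓
t: successors {s, u, y}; <>(q | p) there: s:T, u:T, y:T. ✓
u: successors {t, v, w}; <>(q | p) there: t:T, v:T, w:T. ✓
v: successors {s, t, x, y}; <>(q | p) there: s:T, t:T, x:T, y:T. ✓
w: successors {s, u, w, y}; <>(q | p) there: s:T, u:T, w:T, y:T. ✓
x: successors {v, w}; <>(q | p) there: v:T, w:T. ✓
y: successors {s, t}; <>(q | p) there: s:T, t:T. ✓
— 7 worlds.
For ~q -> <><>~p:
s: ~q is T, <><>~p is F. ✗
t: ~q is T, <><>~p is T. ✓
u: ~q is T, <><>~p is T. ✓
v: ~q is T, <><>~p is T. ✓
w: ~q is T, <><>~p is T. ✓
x: ~q is T, <><>~p is T. ✓
y: ~q is F, <><>~p is T. ✓
— 6 worlds.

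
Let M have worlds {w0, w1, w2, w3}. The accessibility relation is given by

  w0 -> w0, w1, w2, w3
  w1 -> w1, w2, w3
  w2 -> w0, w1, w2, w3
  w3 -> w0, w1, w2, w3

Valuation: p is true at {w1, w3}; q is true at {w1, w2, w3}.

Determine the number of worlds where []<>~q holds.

0

w0: successors {w0, w1, w2, w3}; <>~q there: w0:T, w1:F, w2:T, w3:T. ✗
w1: successors {w1, w2, w3}; <>~q there: w1:F, w2:T, w3:T. ✗
w2: successors {w0, w1, w2, w3}; <>~q there: w0:T, w1:F, w2:T, w3:T. ✗
w3: successors {w0, w1, w2, w3}; <>~q there: w0:T, w1:F, w2:T, w3:T. ✗
Satisfying worlds: ∅.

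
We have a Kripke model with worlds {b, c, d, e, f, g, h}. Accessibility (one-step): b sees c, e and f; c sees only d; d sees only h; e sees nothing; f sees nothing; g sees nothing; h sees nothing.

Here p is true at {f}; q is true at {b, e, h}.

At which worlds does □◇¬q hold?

b: successors {c, e, f}; ◇¬q there: c:T, e:F, f:F. ✗
c: successors {d}; ◇¬q there: d:F. ✗
d: successors {h}; ◇¬q there: h:F. ✗
e: no successors, so □◇¬q holds vacuously. ✓
f: no successors, so □◇¬q holds vacuously. ✓
g: no successors, so □◇¬q holds vacuously. ✓
h: no successors, so □◇¬q holds vacuously. ✓

{e, f, g, h}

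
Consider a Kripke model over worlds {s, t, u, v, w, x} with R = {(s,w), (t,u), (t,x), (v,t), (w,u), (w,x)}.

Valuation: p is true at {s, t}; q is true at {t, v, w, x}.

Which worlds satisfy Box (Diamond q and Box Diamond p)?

s: successors {w}; Diamond q and Box Diamond p there: w:F. ✗
t: successors {u, x}; Diamond q and Box Diamond p there: u:F, x:F. ✗
u: no successors, so Box (Diamond q and Box Diamond p) holds vacuously. ✓
v: successors {t}; Diamond q and Box Diamond p there: t:F. ✗
w: successors {u, x}; Diamond q and Box Diamond p there: u:F, x:F. ✗
x: no successors, so Box (Diamond q and Box Diamond p) holds vacuously. ✓

{u, x}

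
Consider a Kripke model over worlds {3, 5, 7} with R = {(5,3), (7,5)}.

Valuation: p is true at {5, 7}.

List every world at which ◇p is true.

3: no successors, so ◇p fails. ✗
5: successors {3}; p there: 3:F. ✗
7: successors {5}; p there: 5:T. ✓

{7}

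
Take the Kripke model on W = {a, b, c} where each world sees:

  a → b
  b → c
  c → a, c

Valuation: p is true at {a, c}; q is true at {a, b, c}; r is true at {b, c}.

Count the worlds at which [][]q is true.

3

a: successors {b}; []q there: b:T. ✓
b: successors {c}; []q there: c:T. ✓
c: successors {a, c}; []q there: a:T, c:T. ✓
Satisfying worlds: {a, b, c}.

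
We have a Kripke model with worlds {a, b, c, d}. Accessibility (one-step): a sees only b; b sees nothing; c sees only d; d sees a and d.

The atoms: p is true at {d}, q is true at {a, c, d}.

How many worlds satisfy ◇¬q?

1

a: successors {b}; ¬q there: b:T. ✓
b: no successors, so ◇¬q fails. ✗
c: successors {d}; ¬q there: d:F. ✗
d: successors {a, d}; ¬q there: a:F, d:F. ✗
Satisfying worlds: {a}.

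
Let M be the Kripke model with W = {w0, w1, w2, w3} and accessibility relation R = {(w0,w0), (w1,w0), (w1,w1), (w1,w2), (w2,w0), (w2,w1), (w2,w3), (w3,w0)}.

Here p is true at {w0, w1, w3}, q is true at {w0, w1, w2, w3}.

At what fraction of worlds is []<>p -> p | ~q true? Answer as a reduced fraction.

w0: []<>p is T, p | ~q is T. ✓
w1: []<>p is T, p | ~q is T. ✓
w2: []<>p is T, p | ~q is F. ✗
w3: []<>p is T, p | ~q is T. ✓
That's 3 of 4 worlds, so 3/4.

3/4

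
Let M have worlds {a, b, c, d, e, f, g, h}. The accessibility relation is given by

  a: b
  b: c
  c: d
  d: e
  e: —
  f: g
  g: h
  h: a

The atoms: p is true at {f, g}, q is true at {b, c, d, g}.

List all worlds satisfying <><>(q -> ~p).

a: successors {b}; <>(q -> ~p) there: b:T. ✓
b: successors {c}; <>(q -> ~p) there: c:T. ✓
c: successors {d}; <>(q -> ~p) there: d:T. ✓
d: successors {e}; <>(q -> ~p) there: e:F. ✗
e: no successors, so <><>(q -> ~p) fails. ✗
f: successors {g}; <>(q -> ~p) there: g:T. ✓
g: successors {h}; <>(q -> ~p) there: h:T. ✓
h: successors {a}; <>(q -> ~p) there: a:T. ✓

{a, b, c, f, g, h}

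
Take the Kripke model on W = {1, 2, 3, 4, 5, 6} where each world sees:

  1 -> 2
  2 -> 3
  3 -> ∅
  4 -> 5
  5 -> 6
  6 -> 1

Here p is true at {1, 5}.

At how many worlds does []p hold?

1: successors {2}; p there: 2:F. ✗
2: successors {3}; p there: 3:F. ✗
3: no successors, so []p holds vacuously. ✓
4: successors {5}; p there: 5:T. ✓
5: successors {6}; p there: 6:F. ✗
6: successors {1}; p there: 1:T. ✓
Satisfying worlds: {3, 4, 6}.

3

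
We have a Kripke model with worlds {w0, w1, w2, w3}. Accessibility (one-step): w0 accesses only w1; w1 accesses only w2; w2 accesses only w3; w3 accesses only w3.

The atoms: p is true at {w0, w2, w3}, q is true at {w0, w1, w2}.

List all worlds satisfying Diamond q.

{w0, w1}

w0: successors {w1}; q there: w1:T. ✓
w1: successors {w2}; q there: w2:T. ✓
w2: successors {w3}; q there: w3:F. ✗
w3: successors {w3}; q there: w3:F. ✗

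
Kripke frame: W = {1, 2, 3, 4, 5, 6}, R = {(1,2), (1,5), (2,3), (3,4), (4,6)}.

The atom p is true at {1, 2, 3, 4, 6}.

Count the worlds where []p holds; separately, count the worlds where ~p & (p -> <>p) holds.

5 and 1

For []p:
1: successors {2, 5}; p there: 2:T, 5:F. ✗
2: successors {3}; p there: 3:T. ✓
3: successors {4}; p there: 4:T. ✓
4: successors {6}; p there: 6:T. ✓
5: no successors, so []p holds vacuously. ✓
6: no successors, so []p holds vacuously. ✓
— 5 worlds.
For ~p & (p -> <>p):
1: ~p is F, p -> <>p is T. ✗
2: ~p is F, p -> <>p is T. ✗
3: ~p is F, p -> <>p is T. ✗
4: ~p is F, p -> <>p is T. ✗
5: ~p is T, p -> <>p is T. ✓
6: ~p is F, p -> <>p is F. ✗
— 1 world.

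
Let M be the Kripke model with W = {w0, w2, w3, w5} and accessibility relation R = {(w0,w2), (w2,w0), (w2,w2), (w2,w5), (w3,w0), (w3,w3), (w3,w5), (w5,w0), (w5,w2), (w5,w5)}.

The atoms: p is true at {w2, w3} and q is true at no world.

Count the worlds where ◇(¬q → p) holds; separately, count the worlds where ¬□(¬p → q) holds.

4 and 3

For ◇(¬q → p):
w0: successors {w2}; ¬q → p there: w2:T. ✓
w2: successors {w0, w2, w5}; ¬q → p there: w0:F, w2:T, w5:F. ✓
w3: successors {w0, w3, w5}; ¬q → p there: w0:F, w3:T, w5:F. ✓
w5: successors {w0, w2, w5}; ¬q → p there: w0:F, w2:T, w5:F. ✓
— 4 worlds.
For ¬□(¬p → q):
w0: □(¬p → q) is T. ✗
w2: □(¬p → q) is F. ✓
w3: □(¬p → q) is F. ✓
w5: □(¬p → q) is F. ✓
— 3 worlds.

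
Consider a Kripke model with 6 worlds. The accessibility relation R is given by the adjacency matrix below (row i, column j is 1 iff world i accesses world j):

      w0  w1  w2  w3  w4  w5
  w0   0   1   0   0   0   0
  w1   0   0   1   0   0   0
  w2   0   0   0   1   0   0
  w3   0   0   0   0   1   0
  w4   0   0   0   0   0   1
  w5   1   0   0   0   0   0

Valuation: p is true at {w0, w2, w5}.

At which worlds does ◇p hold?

w0: successors {w1}; p there: w1:F. ✗
w1: successors {w2}; p there: w2:T. ✓
w2: successors {w3}; p there: w3:F. ✗
w3: successors {w4}; p there: w4:F. ✗
w4: successors {w5}; p there: w5:T. ✓
w5: successors {w0}; p there: w0:T. ✓

{w1, w4, w5}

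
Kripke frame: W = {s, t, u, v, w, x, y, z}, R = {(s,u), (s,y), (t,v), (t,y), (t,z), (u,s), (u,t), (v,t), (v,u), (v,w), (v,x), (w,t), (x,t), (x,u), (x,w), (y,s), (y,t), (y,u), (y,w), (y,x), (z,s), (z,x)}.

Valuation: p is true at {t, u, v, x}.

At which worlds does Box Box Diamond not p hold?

{u, w, x}

s: successors {u, y}; Box Diamond not p there: u:T, y:F. ✗
t: successors {v, y, z}; Box Diamond not p there: v:F, y:F, z:T. ✗
u: successors {s, t}; Box Diamond not p there: s:T, t:T. ✓
v: successors {t, u, w, x}; Box Diamond not p there: t:T, u:T, w:T, x:F. ✗
w: successors {t}; Box Diamond not p there: t:T. ✓
x: successors {t, u, w}; Box Diamond not p there: t:T, u:T, w:T. ✓
y: successors {s, t, u, w, x}; Box Diamond not p there: s:T, t:T, u:T, w:T, x:F. ✗
z: successors {s, x}; Box Diamond not p there: s:T, x:F. ✗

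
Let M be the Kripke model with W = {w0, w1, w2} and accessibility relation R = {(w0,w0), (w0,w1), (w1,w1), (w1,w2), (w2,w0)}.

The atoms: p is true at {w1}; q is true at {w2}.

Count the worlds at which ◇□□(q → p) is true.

1

w0: successors {w0, w1}; □□(q → p) there: w0:F, w1:F. ✗
w1: successors {w1, w2}; □□(q → p) there: w1:F, w2:T. ✓
w2: successors {w0}; □□(q → p) there: w0:F. ✗
Satisfying worlds: {w1}.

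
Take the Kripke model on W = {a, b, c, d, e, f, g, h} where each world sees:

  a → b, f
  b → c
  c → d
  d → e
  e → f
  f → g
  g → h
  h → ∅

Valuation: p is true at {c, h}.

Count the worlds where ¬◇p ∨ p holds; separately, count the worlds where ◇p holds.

For ¬◇p ∨ p:
a: ¬◇p is T, p is F. ✓
b: ¬◇p is F, p is F. ✗
c: ¬◇p is T, p is T. ✓
d: ¬◇p is T, p is F. ✓
e: ¬◇p is T, p is F. ✓
f: ¬◇p is T, p is F. ✓
g: ¬◇p is F, p is F. ✗
h: ¬◇p is T, p is T. ✓
— 6 worlds.
For ◇p:
a: successors {b, f}; p there: b:F, f:F. ✗
b: successors {c}; p there: c:T. ✓
c: successors {d}; p there: d:F. ✗
d: successors {e}; p there: e:F. ✗
e: successors {f}; p there: f:F. ✗
f: successors {g}; p there: g:F. ✗
g: successors {h}; p there: h:T. ✓
h: no successors, so ◇p fails. ✗
— 2 worlds.

6 and 2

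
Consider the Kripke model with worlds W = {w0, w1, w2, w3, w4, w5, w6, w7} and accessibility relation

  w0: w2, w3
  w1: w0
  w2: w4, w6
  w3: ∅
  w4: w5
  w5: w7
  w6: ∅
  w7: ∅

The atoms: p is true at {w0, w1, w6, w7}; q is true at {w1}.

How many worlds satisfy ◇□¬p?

4

w0: successors {w2, w3}; □¬p there: w2:F, w3:T. ✓
w1: successors {w0}; □¬p there: w0:T. ✓
w2: successors {w4, w6}; □¬p there: w4:T, w6:T. ✓
w3: no successors, so ◇□¬p fails. ✗
w4: successors {w5}; □¬p there: w5:F. ✗
w5: successors {w7}; □¬p there: w7:T. ✓
w6: no successors, so ◇□¬p fails. ✗
w7: no successors, so ◇□¬p fails. ✗
Satisfying worlds: {w0, w1, w2, w5}.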